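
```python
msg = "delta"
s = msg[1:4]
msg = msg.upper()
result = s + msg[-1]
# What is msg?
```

Trace (tracking msg):
msg = 'delta'  # -> msg = 'delta'
s = msg[1:4]  # -> s = 'elt'
msg = msg.upper()  # -> msg = 'DELTA'
result = s + msg[-1]  # -> result = 'eltA'

Answer: 'DELTA'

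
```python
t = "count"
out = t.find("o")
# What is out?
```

Trace (tracking out):
t = 'count'  # -> t = 'count'
out = t.find('o')  # -> out = 1

Answer: 1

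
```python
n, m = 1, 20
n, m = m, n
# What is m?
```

Answer: 1

Derivation:
Trace (tracking m):
n, m = (1, 20)  # -> n = 1, m = 20
n, m = (m, n)  # -> n = 20, m = 1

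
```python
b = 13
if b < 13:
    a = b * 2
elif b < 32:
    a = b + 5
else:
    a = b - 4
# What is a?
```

Trace (tracking a):
b = 13  # -> b = 13
if b < 13:  # condition is False
elif b < 32:  # condition is True
    a = b + 5  # -> a = 18

Answer: 18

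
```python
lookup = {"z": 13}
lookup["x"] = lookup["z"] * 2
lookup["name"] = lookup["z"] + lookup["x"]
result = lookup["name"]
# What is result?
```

Answer: 39

Derivation:
Trace (tracking result):
lookup = {'z': 13}  # -> lookup = {'z': 13}
lookup['x'] = lookup['z'] * 2  # -> lookup = {'z': 13, 'x': 26}
lookup['name'] = lookup['z'] + lookup['x']  # -> lookup = {'z': 13, 'x': 26, 'name': 39}
result = lookup['name']  # -> result = 39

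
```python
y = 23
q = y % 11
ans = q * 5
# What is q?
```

Trace (tracking q):
y = 23  # -> y = 23
q = y % 11  # -> q = 1
ans = q * 5  # -> ans = 5

Answer: 1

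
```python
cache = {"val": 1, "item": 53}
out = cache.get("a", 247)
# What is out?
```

Answer: 247

Derivation:
Trace (tracking out):
cache = {'val': 1, 'item': 53}  # -> cache = {'val': 1, 'item': 53}
out = cache.get('a', 247)  # -> out = 247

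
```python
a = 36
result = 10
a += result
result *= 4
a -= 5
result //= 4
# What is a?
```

Trace (tracking a):
a = 36  # -> a = 36
result = 10  # -> result = 10
a += result  # -> a = 46
result *= 4  # -> result = 40
a -= 5  # -> a = 41
result //= 4  # -> result = 10

Answer: 41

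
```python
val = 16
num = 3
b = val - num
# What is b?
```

Trace (tracking b):
val = 16  # -> val = 16
num = 3  # -> num = 3
b = val - num  # -> b = 13

Answer: 13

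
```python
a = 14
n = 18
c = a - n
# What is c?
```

Trace (tracking c):
a = 14  # -> a = 14
n = 18  # -> n = 18
c = a - n  # -> c = -4

Answer: -4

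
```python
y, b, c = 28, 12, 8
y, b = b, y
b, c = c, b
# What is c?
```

Trace (tracking c):
y, b, c = (28, 12, 8)  # -> y = 28, b = 12, c = 8
y, b = (b, y)  # -> y = 12, b = 28
b, c = (c, b)  # -> b = 8, c = 28

Answer: 28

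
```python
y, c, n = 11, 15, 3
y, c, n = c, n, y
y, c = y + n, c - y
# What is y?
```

Trace (tracking y):
y, c, n = (11, 15, 3)  # -> y = 11, c = 15, n = 3
y, c, n = (c, n, y)  # -> y = 15, c = 3, n = 11
y, c = (y + n, c - y)  # -> y = 26, c = -12

Answer: 26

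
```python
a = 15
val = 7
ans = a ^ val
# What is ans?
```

Trace (tracking ans):
a = 15  # -> a = 15
val = 7  # -> val = 7
ans = a ^ val  # -> ans = 8

Answer: 8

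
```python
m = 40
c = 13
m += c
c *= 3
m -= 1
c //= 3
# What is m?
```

Answer: 52

Derivation:
Trace (tracking m):
m = 40  # -> m = 40
c = 13  # -> c = 13
m += c  # -> m = 53
c *= 3  # -> c = 39
m -= 1  # -> m = 52
c //= 3  # -> c = 13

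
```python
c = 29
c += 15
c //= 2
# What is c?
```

Trace (tracking c):
c = 29  # -> c = 29
c += 15  # -> c = 44
c //= 2  # -> c = 22

Answer: 22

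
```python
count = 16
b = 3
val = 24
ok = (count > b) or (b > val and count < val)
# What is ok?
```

Answer: True

Derivation:
Trace (tracking ok):
count = 16  # -> count = 16
b = 3  # -> b = 3
val = 24  # -> val = 24
ok = count > b or (b > val and count < val)  # -> ok = True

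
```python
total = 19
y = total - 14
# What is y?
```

Answer: 5

Derivation:
Trace (tracking y):
total = 19  # -> total = 19
y = total - 14  # -> y = 5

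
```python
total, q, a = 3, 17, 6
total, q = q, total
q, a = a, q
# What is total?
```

Trace (tracking total):
total, q, a = (3, 17, 6)  # -> total = 3, q = 17, a = 6
total, q = (q, total)  # -> total = 17, q = 3
q, a = (a, q)  # -> q = 6, a = 3

Answer: 17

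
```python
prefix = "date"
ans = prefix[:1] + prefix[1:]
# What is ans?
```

Answer: 'date'

Derivation:
Trace (tracking ans):
prefix = 'date'  # -> prefix = 'date'
ans = prefix[:1] + prefix[1:]  # -> ans = 'date'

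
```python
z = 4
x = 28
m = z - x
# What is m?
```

Answer: -24

Derivation:
Trace (tracking m):
z = 4  # -> z = 4
x = 28  # -> x = 28
m = z - x  # -> m = -24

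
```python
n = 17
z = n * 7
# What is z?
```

Answer: 119

Derivation:
Trace (tracking z):
n = 17  # -> n = 17
z = n * 7  # -> z = 119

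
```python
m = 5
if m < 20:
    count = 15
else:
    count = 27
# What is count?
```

Trace (tracking count):
m = 5  # -> m = 5
if m < 20:  # condition is True
    count = 15  # -> count = 15

Answer: 15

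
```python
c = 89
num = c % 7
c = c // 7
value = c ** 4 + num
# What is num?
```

Answer: 5

Derivation:
Trace (tracking num):
c = 89  # -> c = 89
num = c % 7  # -> num = 5
c = c // 7  # -> c = 12
value = c ** 4 + num  # -> value = 20741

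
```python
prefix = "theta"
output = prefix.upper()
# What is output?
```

Trace (tracking output):
prefix = 'theta'  # -> prefix = 'theta'
output = prefix.upper()  # -> output = 'THETA'

Answer: 'THETA'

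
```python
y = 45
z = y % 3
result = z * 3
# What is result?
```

Answer: 0

Derivation:
Trace (tracking result):
y = 45  # -> y = 45
z = y % 3  # -> z = 0
result = z * 3  # -> result = 0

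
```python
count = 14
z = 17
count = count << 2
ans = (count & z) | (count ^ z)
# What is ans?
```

Trace (tracking ans):
count = 14  # -> count = 14
z = 17  # -> z = 17
count = count << 2  # -> count = 56
ans = count & z | count ^ z  # -> ans = 57

Answer: 57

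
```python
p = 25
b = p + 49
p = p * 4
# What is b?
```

Answer: 74

Derivation:
Trace (tracking b):
p = 25  # -> p = 25
b = p + 49  # -> b = 74
p = p * 4  # -> p = 100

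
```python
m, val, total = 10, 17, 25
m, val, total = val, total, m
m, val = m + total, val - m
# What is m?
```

Trace (tracking m):
m, val, total = (10, 17, 25)  # -> m = 10, val = 17, total = 25
m, val, total = (val, total, m)  # -> m = 17, val = 25, total = 10
m, val = (m + total, val - m)  # -> m = 27, val = 8

Answer: 27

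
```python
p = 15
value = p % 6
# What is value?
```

Answer: 3

Derivation:
Trace (tracking value):
p = 15  # -> p = 15
value = p % 6  # -> value = 3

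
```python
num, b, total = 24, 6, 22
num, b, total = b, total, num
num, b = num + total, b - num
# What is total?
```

Answer: 24

Derivation:
Trace (tracking total):
num, b, total = (24, 6, 22)  # -> num = 24, b = 6, total = 22
num, b, total = (b, total, num)  # -> num = 6, b = 22, total = 24
num, b = (num + total, b - num)  # -> num = 30, b = 16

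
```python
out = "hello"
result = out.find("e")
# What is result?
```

Trace (tracking result):
out = 'hello'  # -> out = 'hello'
result = out.find('e')  # -> result = 1

Answer: 1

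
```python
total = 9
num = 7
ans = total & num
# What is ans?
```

Trace (tracking ans):
total = 9  # -> total = 9
num = 7  # -> num = 7
ans = total & num  # -> ans = 1

Answer: 1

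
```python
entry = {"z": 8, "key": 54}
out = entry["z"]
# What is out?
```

Answer: 8

Derivation:
Trace (tracking out):
entry = {'z': 8, 'key': 54}  # -> entry = {'z': 8, 'key': 54}
out = entry['z']  # -> out = 8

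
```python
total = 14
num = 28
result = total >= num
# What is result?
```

Answer: False

Derivation:
Trace (tracking result):
total = 14  # -> total = 14
num = 28  # -> num = 28
result = total >= num  # -> result = False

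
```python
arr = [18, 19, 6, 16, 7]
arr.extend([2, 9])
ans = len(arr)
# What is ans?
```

Answer: 7

Derivation:
Trace (tracking ans):
arr = [18, 19, 6, 16, 7]  # -> arr = [18, 19, 6, 16, 7]
arr.extend([2, 9])  # -> arr = [18, 19, 6, 16, 7, 2, 9]
ans = len(arr)  # -> ans = 7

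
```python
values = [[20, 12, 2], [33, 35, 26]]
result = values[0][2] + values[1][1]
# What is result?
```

Trace (tracking result):
values = [[20, 12, 2], [33, 35, 26]]  # -> values = [[20, 12, 2], [33, 35, 26]]
result = values[0][2] + values[1][1]  # -> result = 37

Answer: 37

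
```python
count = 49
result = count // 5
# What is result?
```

Answer: 9

Derivation:
Trace (tracking result):
count = 49  # -> count = 49
result = count // 5  # -> result = 9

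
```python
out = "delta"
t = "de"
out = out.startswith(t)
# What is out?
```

Trace (tracking out):
out = 'delta'  # -> out = 'delta'
t = 'de'  # -> t = 'de'
out = out.startswith(t)  # -> out = True

Answer: True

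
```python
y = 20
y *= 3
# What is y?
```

Answer: 60

Derivation:
Trace (tracking y):
y = 20  # -> y = 20
y *= 3  # -> y = 60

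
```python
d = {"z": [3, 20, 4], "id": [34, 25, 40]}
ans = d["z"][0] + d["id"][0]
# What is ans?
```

Trace (tracking ans):
d = {'z': [3, 20, 4], 'id': [34, 25, 40]}  # -> d = {'z': [3, 20, 4], 'id': [34, 25, 40]}
ans = d['z'][0] + d['id'][0]  # -> ans = 37

Answer: 37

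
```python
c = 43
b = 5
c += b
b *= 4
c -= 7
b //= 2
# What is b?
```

Trace (tracking b):
c = 43  # -> c = 43
b = 5  # -> b = 5
c += b  # -> c = 48
b *= 4  # -> b = 20
c -= 7  # -> c = 41
b //= 2  # -> b = 10

Answer: 10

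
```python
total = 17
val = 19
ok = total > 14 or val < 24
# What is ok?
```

Answer: True

Derivation:
Trace (tracking ok):
total = 17  # -> total = 17
val = 19  # -> val = 19
ok = total > 14 or val < 24  # -> ok = True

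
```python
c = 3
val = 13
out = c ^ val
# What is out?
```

Answer: 14

Derivation:
Trace (tracking out):
c = 3  # -> c = 3
val = 13  # -> val = 13
out = c ^ val  # -> out = 14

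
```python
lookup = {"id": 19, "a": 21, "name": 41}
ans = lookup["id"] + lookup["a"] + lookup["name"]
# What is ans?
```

Trace (tracking ans):
lookup = {'id': 19, 'a': 21, 'name': 41}  # -> lookup = {'id': 19, 'a': 21, 'name': 41}
ans = lookup['id'] + lookup['a'] + lookup['name']  # -> ans = 81

Answer: 81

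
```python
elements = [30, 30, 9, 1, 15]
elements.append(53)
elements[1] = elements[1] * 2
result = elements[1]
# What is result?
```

Trace (tracking result):
elements = [30, 30, 9, 1, 15]  # -> elements = [30, 30, 9, 1, 15]
elements.append(53)  # -> elements = [30, 30, 9, 1, 15, 53]
elements[1] = elements[1] * 2  # -> elements = [30, 60, 9, 1, 15, 53]
result = elements[1]  # -> result = 60

Answer: 60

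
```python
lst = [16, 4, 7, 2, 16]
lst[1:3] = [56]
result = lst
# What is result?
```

Answer: [16, 56, 2, 16]

Derivation:
Trace (tracking result):
lst = [16, 4, 7, 2, 16]  # -> lst = [16, 4, 7, 2, 16]
lst[1:3] = [56]  # -> lst = [16, 56, 2, 16]
result = lst  # -> result = [16, 56, 2, 16]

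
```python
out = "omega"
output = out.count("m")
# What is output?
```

Trace (tracking output):
out = 'omega'  # -> out = 'omega'
output = out.count('m')  # -> output = 1

Answer: 1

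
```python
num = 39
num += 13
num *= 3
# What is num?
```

Answer: 156

Derivation:
Trace (tracking num):
num = 39  # -> num = 39
num += 13  # -> num = 52
num *= 3  # -> num = 156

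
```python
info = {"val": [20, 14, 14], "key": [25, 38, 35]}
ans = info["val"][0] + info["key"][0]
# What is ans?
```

Trace (tracking ans):
info = {'val': [20, 14, 14], 'key': [25, 38, 35]}  # -> info = {'val': [20, 14, 14], 'key': [25, 38, 35]}
ans = info['val'][0] + info['key'][0]  # -> ans = 45

Answer: 45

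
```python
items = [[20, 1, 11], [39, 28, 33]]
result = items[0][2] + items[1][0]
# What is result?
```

Answer: 50

Derivation:
Trace (tracking result):
items = [[20, 1, 11], [39, 28, 33]]  # -> items = [[20, 1, 11], [39, 28, 33]]
result = items[0][2] + items[1][0]  # -> result = 50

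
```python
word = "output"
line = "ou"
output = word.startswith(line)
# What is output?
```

Trace (tracking output):
word = 'output'  # -> word = 'output'
line = 'ou'  # -> line = 'ou'
output = word.startswith(line)  # -> output = True

Answer: True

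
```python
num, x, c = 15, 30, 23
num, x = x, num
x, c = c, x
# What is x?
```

Trace (tracking x):
num, x, c = (15, 30, 23)  # -> num = 15, x = 30, c = 23
num, x = (x, num)  # -> num = 30, x = 15
x, c = (c, x)  # -> x = 23, c = 15

Answer: 23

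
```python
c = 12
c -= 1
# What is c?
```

Answer: 11

Derivation:
Trace (tracking c):
c = 12  # -> c = 12
c -= 1  # -> c = 11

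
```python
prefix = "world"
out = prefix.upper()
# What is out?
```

Trace (tracking out):
prefix = 'world'  # -> prefix = 'world'
out = prefix.upper()  # -> out = 'WORLD'

Answer: 'WORLD'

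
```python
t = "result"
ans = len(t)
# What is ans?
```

Trace (tracking ans):
t = 'result'  # -> t = 'result'
ans = len(t)  # -> ans = 6

Answer: 6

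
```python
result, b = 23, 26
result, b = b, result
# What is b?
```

Trace (tracking b):
result, b = (23, 26)  # -> result = 23, b = 26
result, b = (b, result)  # -> result = 26, b = 23

Answer: 23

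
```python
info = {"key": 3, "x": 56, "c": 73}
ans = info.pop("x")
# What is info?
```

Answer: {'key': 3, 'c': 73}

Derivation:
Trace (tracking info):
info = {'key': 3, 'x': 56, 'c': 73}  # -> info = {'key': 3, 'x': 56, 'c': 73}
ans = info.pop('x')  # -> ans = 56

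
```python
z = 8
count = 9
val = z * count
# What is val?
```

Answer: 72

Derivation:
Trace (tracking val):
z = 8  # -> z = 8
count = 9  # -> count = 9
val = z * count  # -> val = 72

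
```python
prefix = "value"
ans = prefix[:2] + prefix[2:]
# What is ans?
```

Answer: 'value'

Derivation:
Trace (tracking ans):
prefix = 'value'  # -> prefix = 'value'
ans = prefix[:2] + prefix[2:]  # -> ans = 'value'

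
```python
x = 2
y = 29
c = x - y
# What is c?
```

Answer: -27

Derivation:
Trace (tracking c):
x = 2  # -> x = 2
y = 29  # -> y = 29
c = x - y  # -> c = -27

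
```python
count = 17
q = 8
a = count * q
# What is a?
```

Answer: 136

Derivation:
Trace (tracking a):
count = 17  # -> count = 17
q = 8  # -> q = 8
a = count * q  # -> a = 136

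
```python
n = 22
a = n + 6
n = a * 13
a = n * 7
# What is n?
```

Answer: 364

Derivation:
Trace (tracking n):
n = 22  # -> n = 22
a = n + 6  # -> a = 28
n = a * 13  # -> n = 364
a = n * 7  # -> a = 2548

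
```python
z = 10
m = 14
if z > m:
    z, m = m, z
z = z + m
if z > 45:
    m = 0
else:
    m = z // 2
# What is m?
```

Trace (tracking m):
z = 10  # -> z = 10
m = 14  # -> m = 14
if z > m:  # condition is False
z = z + m  # -> z = 24
if z > 45:  # condition is False
else:
    m = z // 2  # -> m = 12

Answer: 12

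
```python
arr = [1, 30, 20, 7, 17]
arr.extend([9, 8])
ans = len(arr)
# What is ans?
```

Trace (tracking ans):
arr = [1, 30, 20, 7, 17]  # -> arr = [1, 30, 20, 7, 17]
arr.extend([9, 8])  # -> arr = [1, 30, 20, 7, 17, 9, 8]
ans = len(arr)  # -> ans = 7

Answer: 7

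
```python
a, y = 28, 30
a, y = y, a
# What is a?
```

Answer: 30

Derivation:
Trace (tracking a):
a, y = (28, 30)  # -> a = 28, y = 30
a, y = (y, a)  # -> a = 30, y = 28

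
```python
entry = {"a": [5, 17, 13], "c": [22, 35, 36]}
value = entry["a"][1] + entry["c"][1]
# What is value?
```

Trace (tracking value):
entry = {'a': [5, 17, 13], 'c': [22, 35, 36]}  # -> entry = {'a': [5, 17, 13], 'c': [22, 35, 36]}
value = entry['a'][1] + entry['c'][1]  # -> value = 52

Answer: 52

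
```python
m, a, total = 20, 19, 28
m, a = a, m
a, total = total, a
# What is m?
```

Answer: 19

Derivation:
Trace (tracking m):
m, a, total = (20, 19, 28)  # -> m = 20, a = 19, total = 28
m, a = (a, m)  # -> m = 19, a = 20
a, total = (total, a)  # -> a = 28, total = 20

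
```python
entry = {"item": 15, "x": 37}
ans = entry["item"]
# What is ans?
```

Answer: 15

Derivation:
Trace (tracking ans):
entry = {'item': 15, 'x': 37}  # -> entry = {'item': 15, 'x': 37}
ans = entry['item']  # -> ans = 15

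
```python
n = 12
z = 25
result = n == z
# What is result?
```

Trace (tracking result):
n = 12  # -> n = 12
z = 25  # -> z = 25
result = n == z  # -> result = False

Answer: False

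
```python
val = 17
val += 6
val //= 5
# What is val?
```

Trace (tracking val):
val = 17  # -> val = 17
val += 6  # -> val = 23
val //= 5  # -> val = 4

Answer: 4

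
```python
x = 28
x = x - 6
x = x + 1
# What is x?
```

Trace (tracking x):
x = 28  # -> x = 28
x = x - 6  # -> x = 22
x = x + 1  # -> x = 23

Answer: 23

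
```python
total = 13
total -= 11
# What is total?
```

Answer: 2

Derivation:
Trace (tracking total):
total = 13  # -> total = 13
total -= 11  # -> total = 2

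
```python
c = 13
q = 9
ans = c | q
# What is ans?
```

Trace (tracking ans):
c = 13  # -> c = 13
q = 9  # -> q = 9
ans = c | q  # -> ans = 13

Answer: 13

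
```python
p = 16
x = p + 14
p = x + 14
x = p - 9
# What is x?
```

Trace (tracking x):
p = 16  # -> p = 16
x = p + 14  # -> x = 30
p = x + 14  # -> p = 44
x = p - 9  # -> x = 35

Answer: 35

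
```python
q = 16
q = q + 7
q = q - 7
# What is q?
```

Answer: 16

Derivation:
Trace (tracking q):
q = 16  # -> q = 16
q = q + 7  # -> q = 23
q = q - 7  # -> q = 16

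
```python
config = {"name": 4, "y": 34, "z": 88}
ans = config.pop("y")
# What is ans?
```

Trace (tracking ans):
config = {'name': 4, 'y': 34, 'z': 88}  # -> config = {'name': 4, 'y': 34, 'z': 88}
ans = config.pop('y')  # -> ans = 34

Answer: 34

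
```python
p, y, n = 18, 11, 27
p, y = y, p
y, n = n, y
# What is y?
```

Answer: 27

Derivation:
Trace (tracking y):
p, y, n = (18, 11, 27)  # -> p = 18, y = 11, n = 27
p, y = (y, p)  # -> p = 11, y = 18
y, n = (n, y)  # -> y = 27, n = 18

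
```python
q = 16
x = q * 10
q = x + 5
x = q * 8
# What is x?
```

Answer: 1320

Derivation:
Trace (tracking x):
q = 16  # -> q = 16
x = q * 10  # -> x = 160
q = x + 5  # -> q = 165
x = q * 8  # -> x = 1320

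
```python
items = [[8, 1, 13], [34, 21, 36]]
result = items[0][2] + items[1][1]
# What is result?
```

Trace (tracking result):
items = [[8, 1, 13], [34, 21, 36]]  # -> items = [[8, 1, 13], [34, 21, 36]]
result = items[0][2] + items[1][1]  # -> result = 34

Answer: 34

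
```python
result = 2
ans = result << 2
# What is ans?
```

Trace (tracking ans):
result = 2  # -> result = 2
ans = result << 2  # -> ans = 8

Answer: 8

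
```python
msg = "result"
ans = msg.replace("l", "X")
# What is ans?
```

Trace (tracking ans):
msg = 'result'  # -> msg = 'result'
ans = msg.replace('l', 'X')  # -> ans = 'resuXt'

Answer: 'resuXt'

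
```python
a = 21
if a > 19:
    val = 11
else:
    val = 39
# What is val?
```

Trace (tracking val):
a = 21  # -> a = 21
if a > 19:  # condition is True
    val = 11  # -> val = 11

Answer: 11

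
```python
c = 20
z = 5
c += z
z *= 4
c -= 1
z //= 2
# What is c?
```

Trace (tracking c):
c = 20  # -> c = 20
z = 5  # -> z = 5
c += z  # -> c = 25
z *= 4  # -> z = 20
c -= 1  # -> c = 24
z //= 2  # -> z = 10

Answer: 24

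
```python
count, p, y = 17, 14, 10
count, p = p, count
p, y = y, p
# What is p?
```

Trace (tracking p):
count, p, y = (17, 14, 10)  # -> count = 17, p = 14, y = 10
count, p = (p, count)  # -> count = 14, p = 17
p, y = (y, p)  # -> p = 10, y = 17

Answer: 10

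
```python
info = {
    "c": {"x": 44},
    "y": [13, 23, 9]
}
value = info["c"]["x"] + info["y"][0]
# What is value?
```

Answer: 57

Derivation:
Trace (tracking value):
info = {'c': {'x': 44}, 'y': [13, 23, 9]}  # -> info = {'c': {'x': 44}, 'y': [13, 23, 9]}
value = info['c']['x'] + info['y'][0]  # -> value = 57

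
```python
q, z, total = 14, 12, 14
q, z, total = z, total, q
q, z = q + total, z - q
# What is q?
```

Trace (tracking q):
q, z, total = (14, 12, 14)  # -> q = 14, z = 12, total = 14
q, z, total = (z, total, q)  # -> q = 12, z = 14, total = 14
q, z = (q + total, z - q)  # -> q = 26, z = 2

Answer: 26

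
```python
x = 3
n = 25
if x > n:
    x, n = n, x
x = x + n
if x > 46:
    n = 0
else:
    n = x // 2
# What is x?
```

Answer: 28

Derivation:
Trace (tracking x):
x = 3  # -> x = 3
n = 25  # -> n = 25
if x > n:  # condition is False
x = x + n  # -> x = 28
if x > 46:  # condition is False
else:
    n = x // 2  # -> n = 14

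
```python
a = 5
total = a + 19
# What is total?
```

Answer: 24

Derivation:
Trace (tracking total):
a = 5  # -> a = 5
total = a + 19  # -> total = 24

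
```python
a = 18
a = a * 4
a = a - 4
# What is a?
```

Trace (tracking a):
a = 18  # -> a = 18
a = a * 4  # -> a = 72
a = a - 4  # -> a = 68

Answer: 68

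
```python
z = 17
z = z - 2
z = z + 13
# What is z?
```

Answer: 28

Derivation:
Trace (tracking z):
z = 17  # -> z = 17
z = z - 2  # -> z = 15
z = z + 13  # -> z = 28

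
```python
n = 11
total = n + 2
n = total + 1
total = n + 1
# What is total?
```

Answer: 15

Derivation:
Trace (tracking total):
n = 11  # -> n = 11
total = n + 2  # -> total = 13
n = total + 1  # -> n = 14
total = n + 1  # -> total = 15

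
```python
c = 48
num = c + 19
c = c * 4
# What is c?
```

Trace (tracking c):
c = 48  # -> c = 48
num = c + 19  # -> num = 67
c = c * 4  # -> c = 192

Answer: 192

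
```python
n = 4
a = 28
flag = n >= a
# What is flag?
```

Trace (tracking flag):
n = 4  # -> n = 4
a = 28  # -> a = 28
flag = n >= a  # -> flag = False

Answer: False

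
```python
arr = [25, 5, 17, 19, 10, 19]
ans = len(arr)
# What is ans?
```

Answer: 6

Derivation:
Trace (tracking ans):
arr = [25, 5, 17, 19, 10, 19]  # -> arr = [25, 5, 17, 19, 10, 19]
ans = len(arr)  # -> ans = 6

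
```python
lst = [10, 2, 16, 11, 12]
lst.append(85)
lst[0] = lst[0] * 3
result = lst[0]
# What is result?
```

Answer: 30

Derivation:
Trace (tracking result):
lst = [10, 2, 16, 11, 12]  # -> lst = [10, 2, 16, 11, 12]
lst.append(85)  # -> lst = [10, 2, 16, 11, 12, 85]
lst[0] = lst[0] * 3  # -> lst = [30, 2, 16, 11, 12, 85]
result = lst[0]  # -> result = 30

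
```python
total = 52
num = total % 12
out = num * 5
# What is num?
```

Trace (tracking num):
total = 52  # -> total = 52
num = total % 12  # -> num = 4
out = num * 5  # -> out = 20

Answer: 4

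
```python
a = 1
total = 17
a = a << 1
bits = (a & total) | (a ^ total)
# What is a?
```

Answer: 2

Derivation:
Trace (tracking a):
a = 1  # -> a = 1
total = 17  # -> total = 17
a = a << 1  # -> a = 2
bits = a & total | a ^ total  # -> bits = 19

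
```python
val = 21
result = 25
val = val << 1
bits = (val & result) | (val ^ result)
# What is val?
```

Trace (tracking val):
val = 21  # -> val = 21
result = 25  # -> result = 25
val = val << 1  # -> val = 42
bits = val & result | val ^ result  # -> bits = 59

Answer: 42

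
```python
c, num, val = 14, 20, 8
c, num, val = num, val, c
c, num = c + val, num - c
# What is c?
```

Answer: 34

Derivation:
Trace (tracking c):
c, num, val = (14, 20, 8)  # -> c = 14, num = 20, val = 8
c, num, val = (num, val, c)  # -> c = 20, num = 8, val = 14
c, num = (c + val, num - c)  # -> c = 34, num = -12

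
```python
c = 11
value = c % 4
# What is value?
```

Answer: 3

Derivation:
Trace (tracking value):
c = 11  # -> c = 11
value = c % 4  # -> value = 3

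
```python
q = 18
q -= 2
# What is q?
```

Answer: 16

Derivation:
Trace (tracking q):
q = 18  # -> q = 18
q -= 2  # -> q = 16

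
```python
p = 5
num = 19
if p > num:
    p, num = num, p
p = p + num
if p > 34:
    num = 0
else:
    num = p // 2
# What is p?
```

Answer: 24

Derivation:
Trace (tracking p):
p = 5  # -> p = 5
num = 19  # -> num = 19
if p > num:  # condition is False
p = p + num  # -> p = 24
if p > 34:  # condition is False
else:
    num = p // 2  # -> num = 12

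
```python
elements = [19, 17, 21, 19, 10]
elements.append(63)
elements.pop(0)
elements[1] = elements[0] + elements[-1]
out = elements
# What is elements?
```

Trace (tracking elements):
elements = [19, 17, 21, 19, 10]  # -> elements = [19, 17, 21, 19, 10]
elements.append(63)  # -> elements = [19, 17, 21, 19, 10, 63]
elements.pop(0)  # -> elements = [17, 21, 19, 10, 63]
elements[1] = elements[0] + elements[-1]  # -> elements = [17, 80, 19, 10, 63]
out = elements  # -> out = [17, 80, 19, 10, 63]

Answer: [17, 80, 19, 10, 63]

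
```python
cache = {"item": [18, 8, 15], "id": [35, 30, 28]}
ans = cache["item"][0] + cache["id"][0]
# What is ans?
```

Answer: 53

Derivation:
Trace (tracking ans):
cache = {'item': [18, 8, 15], 'id': [35, 30, 28]}  # -> cache = {'item': [18, 8, 15], 'id': [35, 30, 28]}
ans = cache['item'][0] + cache['id'][0]  # -> ans = 53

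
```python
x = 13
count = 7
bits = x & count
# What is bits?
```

Trace (tracking bits):
x = 13  # -> x = 13
count = 7  # -> count = 7
bits = x & count  # -> bits = 5

Answer: 5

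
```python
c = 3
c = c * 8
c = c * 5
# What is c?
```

Trace (tracking c):
c = 3  # -> c = 3
c = c * 8  # -> c = 24
c = c * 5  # -> c = 120

Answer: 120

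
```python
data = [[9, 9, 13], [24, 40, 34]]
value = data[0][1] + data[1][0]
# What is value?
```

Trace (tracking value):
data = [[9, 9, 13], [24, 40, 34]]  # -> data = [[9, 9, 13], [24, 40, 34]]
value = data[0][1] + data[1][0]  # -> value = 33

Answer: 33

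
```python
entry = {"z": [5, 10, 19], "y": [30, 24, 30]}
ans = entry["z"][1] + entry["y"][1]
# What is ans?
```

Answer: 34

Derivation:
Trace (tracking ans):
entry = {'z': [5, 10, 19], 'y': [30, 24, 30]}  # -> entry = {'z': [5, 10, 19], 'y': [30, 24, 30]}
ans = entry['z'][1] + entry['y'][1]  # -> ans = 34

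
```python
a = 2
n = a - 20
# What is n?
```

Answer: -18

Derivation:
Trace (tracking n):
a = 2  # -> a = 2
n = a - 20  # -> n = -18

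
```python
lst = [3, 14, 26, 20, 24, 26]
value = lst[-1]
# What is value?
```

Answer: 26

Derivation:
Trace (tracking value):
lst = [3, 14, 26, 20, 24, 26]  # -> lst = [3, 14, 26, 20, 24, 26]
value = lst[-1]  # -> value = 26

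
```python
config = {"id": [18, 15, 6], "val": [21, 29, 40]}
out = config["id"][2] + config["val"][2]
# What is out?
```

Answer: 46

Derivation:
Trace (tracking out):
config = {'id': [18, 15, 6], 'val': [21, 29, 40]}  # -> config = {'id': [18, 15, 6], 'val': [21, 29, 40]}
out = config['id'][2] + config['val'][2]  # -> out = 46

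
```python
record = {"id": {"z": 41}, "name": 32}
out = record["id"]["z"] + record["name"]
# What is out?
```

Answer: 73

Derivation:
Trace (tracking out):
record = {'id': {'z': 41}, 'name': 32}  # -> record = {'id': {'z': 41}, 'name': 32}
out = record['id']['z'] + record['name']  # -> out = 73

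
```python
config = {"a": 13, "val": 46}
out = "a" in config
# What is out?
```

Answer: True

Derivation:
Trace (tracking out):
config = {'a': 13, 'val': 46}  # -> config = {'a': 13, 'val': 46}
out = 'a' in config  # -> out = True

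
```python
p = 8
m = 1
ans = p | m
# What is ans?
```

Trace (tracking ans):
p = 8  # -> p = 8
m = 1  # -> m = 1
ans = p | m  # -> ans = 9

Answer: 9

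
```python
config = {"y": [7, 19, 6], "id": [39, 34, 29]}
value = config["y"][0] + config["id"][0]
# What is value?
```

Trace (tracking value):
config = {'y': [7, 19, 6], 'id': [39, 34, 29]}  # -> config = {'y': [7, 19, 6], 'id': [39, 34, 29]}
value = config['y'][0] + config['id'][0]  # -> value = 46

Answer: 46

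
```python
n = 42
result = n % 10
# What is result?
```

Answer: 2

Derivation:
Trace (tracking result):
n = 42  # -> n = 42
result = n % 10  # -> result = 2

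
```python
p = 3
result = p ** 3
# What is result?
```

Answer: 27

Derivation:
Trace (tracking result):
p = 3  # -> p = 3
result = p ** 3  # -> result = 27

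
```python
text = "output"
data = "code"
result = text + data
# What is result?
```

Trace (tracking result):
text = 'output'  # -> text = 'output'
data = 'code'  # -> data = 'code'
result = text + data  # -> result = 'outputcode'

Answer: 'outputcode'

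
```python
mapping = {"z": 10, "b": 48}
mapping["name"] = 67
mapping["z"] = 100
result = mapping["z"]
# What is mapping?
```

Trace (tracking mapping):
mapping = {'z': 10, 'b': 48}  # -> mapping = {'z': 10, 'b': 48}
mapping['name'] = 67  # -> mapping = {'z': 10, 'b': 48, 'name': 67}
mapping['z'] = 100  # -> mapping = {'z': 100, 'b': 48, 'name': 67}
result = mapping['z']  # -> result = 100

Answer: {'z': 100, 'b': 48, 'name': 67}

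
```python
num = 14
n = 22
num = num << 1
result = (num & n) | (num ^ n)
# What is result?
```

Answer: 30

Derivation:
Trace (tracking result):
num = 14  # -> num = 14
n = 22  # -> n = 22
num = num << 1  # -> num = 28
result = num & n | num ^ n  # -> result = 30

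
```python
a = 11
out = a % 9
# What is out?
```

Trace (tracking out):
a = 11  # -> a = 11
out = a % 9  # -> out = 2

Answer: 2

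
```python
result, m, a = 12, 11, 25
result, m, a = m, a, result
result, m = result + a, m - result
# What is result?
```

Trace (tracking result):
result, m, a = (12, 11, 25)  # -> result = 12, m = 11, a = 25
result, m, a = (m, a, result)  # -> result = 11, m = 25, a = 12
result, m = (result + a, m - result)  # -> result = 23, m = 14

Answer: 23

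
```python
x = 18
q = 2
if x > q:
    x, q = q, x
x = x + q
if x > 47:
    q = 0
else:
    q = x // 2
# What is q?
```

Answer: 10

Derivation:
Trace (tracking q):
x = 18  # -> x = 18
q = 2  # -> q = 2
if x > q:  # condition is True
    x, q = (q, x)  # -> x = 2, q = 18
x = x + q  # -> x = 20
if x > 47:  # condition is False
else:
    q = x // 2  # -> q = 10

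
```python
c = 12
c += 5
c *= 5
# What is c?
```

Trace (tracking c):
c = 12  # -> c = 12
c += 5  # -> c = 17
c *= 5  # -> c = 85

Answer: 85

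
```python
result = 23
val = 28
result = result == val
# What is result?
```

Trace (tracking result):
result = 23  # -> result = 23
val = 28  # -> val = 28
result = result == val  # -> result = False

Answer: False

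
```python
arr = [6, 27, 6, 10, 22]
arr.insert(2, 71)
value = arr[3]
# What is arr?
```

Trace (tracking arr):
arr = [6, 27, 6, 10, 22]  # -> arr = [6, 27, 6, 10, 22]
arr.insert(2, 71)  # -> arr = [6, 27, 71, 6, 10, 22]
value = arr[3]  # -> value = 6

Answer: [6, 27, 71, 6, 10, 22]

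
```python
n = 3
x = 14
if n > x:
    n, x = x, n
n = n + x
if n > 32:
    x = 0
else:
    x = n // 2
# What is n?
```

Trace (tracking n):
n = 3  # -> n = 3
x = 14  # -> x = 14
if n > x:  # condition is False
n = n + x  # -> n = 17
if n > 32:  # condition is False
else:
    x = n // 2  # -> x = 8

Answer: 17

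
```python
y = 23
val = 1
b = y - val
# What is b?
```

Answer: 22

Derivation:
Trace (tracking b):
y = 23  # -> y = 23
val = 1  # -> val = 1
b = y - val  # -> b = 22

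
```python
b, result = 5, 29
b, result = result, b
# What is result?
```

Answer: 5

Derivation:
Trace (tracking result):
b, result = (5, 29)  # -> b = 5, result = 29
b, result = (result, b)  # -> b = 29, result = 5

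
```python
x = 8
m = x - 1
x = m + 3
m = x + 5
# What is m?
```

Answer: 15

Derivation:
Trace (tracking m):
x = 8  # -> x = 8
m = x - 1  # -> m = 7
x = m + 3  # -> x = 10
m = x + 5  # -> m = 15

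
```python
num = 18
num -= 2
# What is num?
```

Answer: 16

Derivation:
Trace (tracking num):
num = 18  # -> num = 18
num -= 2  # -> num = 16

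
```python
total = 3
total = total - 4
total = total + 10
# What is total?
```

Trace (tracking total):
total = 3  # -> total = 3
total = total - 4  # -> total = -1
total = total + 10  # -> total = 9

Answer: 9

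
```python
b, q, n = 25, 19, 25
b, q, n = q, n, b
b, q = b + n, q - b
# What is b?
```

Answer: 44

Derivation:
Trace (tracking b):
b, q, n = (25, 19, 25)  # -> b = 25, q = 19, n = 25
b, q, n = (q, n, b)  # -> b = 19, q = 25, n = 25
b, q = (b + n, q - b)  # -> b = 44, q = 6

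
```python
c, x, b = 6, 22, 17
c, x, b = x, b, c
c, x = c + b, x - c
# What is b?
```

Trace (tracking b):
c, x, b = (6, 22, 17)  # -> c = 6, x = 22, b = 17
c, x, b = (x, b, c)  # -> c = 22, x = 17, b = 6
c, x = (c + b, x - c)  # -> c = 28, x = -5

Answer: 6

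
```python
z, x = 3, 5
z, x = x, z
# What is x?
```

Answer: 3

Derivation:
Trace (tracking x):
z, x = (3, 5)  # -> z = 3, x = 5
z, x = (x, z)  # -> z = 5, x = 3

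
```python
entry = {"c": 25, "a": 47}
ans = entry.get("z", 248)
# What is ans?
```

Trace (tracking ans):
entry = {'c': 25, 'a': 47}  # -> entry = {'c': 25, 'a': 47}
ans = entry.get('z', 248)  # -> ans = 248

Answer: 248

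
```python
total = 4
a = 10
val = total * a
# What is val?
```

Trace (tracking val):
total = 4  # -> total = 4
a = 10  # -> a = 10
val = total * a  # -> val = 40

Answer: 40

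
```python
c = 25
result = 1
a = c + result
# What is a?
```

Trace (tracking a):
c = 25  # -> c = 25
result = 1  # -> result = 1
a = c + result  # -> a = 26

Answer: 26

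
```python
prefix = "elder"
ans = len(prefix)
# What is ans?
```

Trace (tracking ans):
prefix = 'elder'  # -> prefix = 'elder'
ans = len(prefix)  # -> ans = 5

Answer: 5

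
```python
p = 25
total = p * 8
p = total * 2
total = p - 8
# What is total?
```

Trace (tracking total):
p = 25  # -> p = 25
total = p * 8  # -> total = 200
p = total * 2  # -> p = 400
total = p - 8  # -> total = 392

Answer: 392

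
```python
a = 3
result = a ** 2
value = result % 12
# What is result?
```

Answer: 9

Derivation:
Trace (tracking result):
a = 3  # -> a = 3
result = a ** 2  # -> result = 9
value = result % 12  # -> value = 9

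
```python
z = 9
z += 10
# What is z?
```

Trace (tracking z):
z = 9  # -> z = 9
z += 10  # -> z = 19

Answer: 19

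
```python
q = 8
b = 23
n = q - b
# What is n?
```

Trace (tracking n):
q = 8  # -> q = 8
b = 23  # -> b = 23
n = q - b  # -> n = -15

Answer: -15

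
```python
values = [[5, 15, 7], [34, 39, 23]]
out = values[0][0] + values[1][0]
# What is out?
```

Trace (tracking out):
values = [[5, 15, 7], [34, 39, 23]]  # -> values = [[5, 15, 7], [34, 39, 23]]
out = values[0][0] + values[1][0]  # -> out = 39

Answer: 39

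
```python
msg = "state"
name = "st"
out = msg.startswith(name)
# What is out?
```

Answer: True

Derivation:
Trace (tracking out):
msg = 'state'  # -> msg = 'state'
name = 'st'  # -> name = 'st'
out = msg.startswith(name)  # -> out = True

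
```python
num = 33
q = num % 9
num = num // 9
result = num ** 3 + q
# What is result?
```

Trace (tracking result):
num = 33  # -> num = 33
q = num % 9  # -> q = 6
num = num // 9  # -> num = 3
result = num ** 3 + q  # -> result = 33

Answer: 33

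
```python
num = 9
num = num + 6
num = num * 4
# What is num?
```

Answer: 60

Derivation:
Trace (tracking num):
num = 9  # -> num = 9
num = num + 6  # -> num = 15
num = num * 4  # -> num = 60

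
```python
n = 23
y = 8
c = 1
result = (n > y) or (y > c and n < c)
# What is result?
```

Trace (tracking result):
n = 23  # -> n = 23
y = 8  # -> y = 8
c = 1  # -> c = 1
result = n > y or (y > c and n < c)  # -> result = True

Answer: True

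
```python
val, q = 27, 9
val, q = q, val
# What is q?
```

Trace (tracking q):
val, q = (27, 9)  # -> val = 27, q = 9
val, q = (q, val)  # -> val = 9, q = 27

Answer: 27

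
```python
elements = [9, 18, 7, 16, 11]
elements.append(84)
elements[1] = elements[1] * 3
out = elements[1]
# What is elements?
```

Trace (tracking elements):
elements = [9, 18, 7, 16, 11]  # -> elements = [9, 18, 7, 16, 11]
elements.append(84)  # -> elements = [9, 18, 7, 16, 11, 84]
elements[1] = elements[1] * 3  # -> elements = [9, 54, 7, 16, 11, 84]
out = elements[1]  # -> out = 54

Answer: [9, 54, 7, 16, 11, 84]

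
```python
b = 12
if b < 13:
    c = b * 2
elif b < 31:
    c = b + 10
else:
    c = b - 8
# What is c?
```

Answer: 24

Derivation:
Trace (tracking c):
b = 12  # -> b = 12
if b < 13:  # condition is True
    c = b * 2  # -> c = 24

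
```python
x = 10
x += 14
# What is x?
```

Answer: 24

Derivation:
Trace (tracking x):
x = 10  # -> x = 10
x += 14  # -> x = 24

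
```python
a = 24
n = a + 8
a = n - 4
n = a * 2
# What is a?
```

Answer: 28

Derivation:
Trace (tracking a):
a = 24  # -> a = 24
n = a + 8  # -> n = 32
a = n - 4  # -> a = 28
n = a * 2  # -> n = 56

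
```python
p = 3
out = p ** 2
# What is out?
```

Trace (tracking out):
p = 3  # -> p = 3
out = p ** 2  # -> out = 9

Answer: 9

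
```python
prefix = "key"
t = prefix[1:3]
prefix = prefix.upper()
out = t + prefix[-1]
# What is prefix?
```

Answer: 'KEY'

Derivation:
Trace (tracking prefix):
prefix = 'key'  # -> prefix = 'key'
t = prefix[1:3]  # -> t = 'ey'
prefix = prefix.upper()  # -> prefix = 'KEY'
out = t + prefix[-1]  # -> out = 'eyY'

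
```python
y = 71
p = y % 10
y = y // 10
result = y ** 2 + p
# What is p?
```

Trace (tracking p):
y = 71  # -> y = 71
p = y % 10  # -> p = 1
y = y // 10  # -> y = 7
result = y ** 2 + p  # -> result = 50

Answer: 1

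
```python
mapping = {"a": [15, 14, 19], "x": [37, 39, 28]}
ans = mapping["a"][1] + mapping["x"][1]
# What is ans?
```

Answer: 53

Derivation:
Trace (tracking ans):
mapping = {'a': [15, 14, 19], 'x': [37, 39, 28]}  # -> mapping = {'a': [15, 14, 19], 'x': [37, 39, 28]}
ans = mapping['a'][1] + mapping['x'][1]  # -> ans = 53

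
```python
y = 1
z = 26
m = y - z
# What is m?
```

Trace (tracking m):
y = 1  # -> y = 1
z = 26  # -> z = 26
m = y - z  # -> m = -25

Answer: -25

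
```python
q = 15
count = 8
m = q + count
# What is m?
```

Answer: 23

Derivation:
Trace (tracking m):
q = 15  # -> q = 15
count = 8  # -> count = 8
m = q + count  # -> m = 23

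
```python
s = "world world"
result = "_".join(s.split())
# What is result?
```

Answer: 'world_world'

Derivation:
Trace (tracking result):
s = 'world world'  # -> s = 'world world'
result = '_'.join(s.split())  # -> result = 'world_world'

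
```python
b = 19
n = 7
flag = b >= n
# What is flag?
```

Answer: True

Derivation:
Trace (tracking flag):
b = 19  # -> b = 19
n = 7  # -> n = 7
flag = b >= n  # -> flag = True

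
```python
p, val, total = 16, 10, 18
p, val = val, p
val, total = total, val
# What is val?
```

Trace (tracking val):
p, val, total = (16, 10, 18)  # -> p = 16, val = 10, total = 18
p, val = (val, p)  # -> p = 10, val = 16
val, total = (total, val)  # -> val = 18, total = 16

Answer: 18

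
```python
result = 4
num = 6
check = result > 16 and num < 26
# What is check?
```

Answer: False

Derivation:
Trace (tracking check):
result = 4  # -> result = 4
num = 6  # -> num = 6
check = result > 16 and num < 26  # -> check = False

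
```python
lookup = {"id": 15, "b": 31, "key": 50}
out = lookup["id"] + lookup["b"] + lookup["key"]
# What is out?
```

Trace (tracking out):
lookup = {'id': 15, 'b': 31, 'key': 50}  # -> lookup = {'id': 15, 'b': 31, 'key': 50}
out = lookup['id'] + lookup['b'] + lookup['key']  # -> out = 96

Answer: 96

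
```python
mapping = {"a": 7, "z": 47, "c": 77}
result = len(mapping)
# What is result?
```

Trace (tracking result):
mapping = {'a': 7, 'z': 47, 'c': 77}  # -> mapping = {'a': 7, 'z': 47, 'c': 77}
result = len(mapping)  # -> result = 3

Answer: 3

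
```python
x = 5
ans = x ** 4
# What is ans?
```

Trace (tracking ans):
x = 5  # -> x = 5
ans = x ** 4  # -> ans = 625

Answer: 625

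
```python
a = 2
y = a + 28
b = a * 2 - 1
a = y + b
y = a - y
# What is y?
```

Trace (tracking y):
a = 2  # -> a = 2
y = a + 28  # -> y = 30
b = a * 2 - 1  # -> b = 3
a = y + b  # -> a = 33
y = a - y  # -> y = 3

Answer: 3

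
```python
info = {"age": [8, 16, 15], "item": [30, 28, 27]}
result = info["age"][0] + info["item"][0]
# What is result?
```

Trace (tracking result):
info = {'age': [8, 16, 15], 'item': [30, 28, 27]}  # -> info = {'age': [8, 16, 15], 'item': [30, 28, 27]}
result = info['age'][0] + info['item'][0]  # -> result = 38

Answer: 38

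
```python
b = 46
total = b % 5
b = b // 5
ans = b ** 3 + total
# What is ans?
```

Trace (tracking ans):
b = 46  # -> b = 46
total = b % 5  # -> total = 1
b = b // 5  # -> b = 9
ans = b ** 3 + total  # -> ans = 730

Answer: 730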